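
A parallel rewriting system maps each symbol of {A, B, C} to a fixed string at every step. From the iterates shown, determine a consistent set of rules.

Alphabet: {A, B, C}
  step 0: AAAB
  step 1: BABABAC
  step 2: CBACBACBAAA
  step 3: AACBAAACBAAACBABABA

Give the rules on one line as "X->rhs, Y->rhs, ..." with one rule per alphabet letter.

A->BA, B->C, C->AA

  step 2 ⇒ step 3: CBACBACBAAA ⇒ AA·C·BA·AA·C·BA·AA·C·BA·BA·BA
    A ↦ BA
    B ↦ C
    C ↦ AA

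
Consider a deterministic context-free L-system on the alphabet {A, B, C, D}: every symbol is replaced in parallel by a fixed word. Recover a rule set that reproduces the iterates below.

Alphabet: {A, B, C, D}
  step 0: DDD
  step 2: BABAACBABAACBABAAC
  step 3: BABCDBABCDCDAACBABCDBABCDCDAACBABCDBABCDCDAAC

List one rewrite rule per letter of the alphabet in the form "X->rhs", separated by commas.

A->CD, B->BAB, C->AAC, D->BC

  step 2 ⇒ step 3: BABAACBABAACBABAAC ⇒ BAB·CD·BAB·CD·CD·AAC·BAB·CD·BAB·CD·CD·AAC·BAB·CD·BAB·CD·CD·AAC
    A ↦ CD
    B ↦ BAB
    C ↦ AAC
    D ↦ BC  (constrained at step 0)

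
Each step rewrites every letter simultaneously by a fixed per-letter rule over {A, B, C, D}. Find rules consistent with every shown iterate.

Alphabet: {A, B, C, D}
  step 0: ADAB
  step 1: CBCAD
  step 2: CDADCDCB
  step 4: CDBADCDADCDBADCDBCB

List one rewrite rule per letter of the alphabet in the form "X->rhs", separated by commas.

A->C, B->AD, C->CD, D->B

  step 1 ⇒ step 2: CBCAD ⇒ CD·AD·CD·C·B
    A ↦ C
    B ↦ AD
    C ↦ CD
    D ↦ B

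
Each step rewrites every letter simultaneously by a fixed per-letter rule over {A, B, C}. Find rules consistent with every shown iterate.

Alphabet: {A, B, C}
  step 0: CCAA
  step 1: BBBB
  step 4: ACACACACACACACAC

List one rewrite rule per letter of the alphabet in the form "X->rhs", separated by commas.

A->B, B->AC, C->B

  step 0 ⇒ step 1: CCAA ⇒ B·B·B·B
    A ↦ B
    C ↦ B
    B ↦ AC  (constrained at step 1)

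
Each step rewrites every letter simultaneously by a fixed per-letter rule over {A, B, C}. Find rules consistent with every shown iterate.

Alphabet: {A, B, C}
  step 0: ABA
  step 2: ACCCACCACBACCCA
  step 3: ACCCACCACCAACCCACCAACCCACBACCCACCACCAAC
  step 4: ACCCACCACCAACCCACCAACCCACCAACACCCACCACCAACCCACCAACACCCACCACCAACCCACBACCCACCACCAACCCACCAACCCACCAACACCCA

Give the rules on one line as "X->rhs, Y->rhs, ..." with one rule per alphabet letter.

  step 3 ⇒ step 4: ACCCACCACCAACCCACCAACCCACBACCCACCACCAAC ⇒ AC·CCA·CCA·CCA·AC·CCA·CCA·AC·CCA·CCA·AC·AC·CCA·CCA·CCA·AC·CCA·CCA·AC·AC·CCA·CCA·CCA·AC·CCA·CB·AC·CCA·CCA·CCA·AC·CCA·CCA·AC·CCA·CCA·AC·AC·CCA
    A ↦ AC
    B ↦ CB
    C ↦ CCA

A->AC, B->CB, C->CCA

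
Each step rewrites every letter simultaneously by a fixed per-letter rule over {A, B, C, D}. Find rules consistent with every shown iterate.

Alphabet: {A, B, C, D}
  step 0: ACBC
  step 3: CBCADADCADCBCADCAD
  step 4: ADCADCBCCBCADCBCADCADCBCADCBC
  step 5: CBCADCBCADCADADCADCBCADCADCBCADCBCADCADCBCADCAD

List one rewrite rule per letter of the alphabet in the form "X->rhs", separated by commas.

  step 4 ⇒ step 5: ADCADCBCCBCADCBCADCADCBCADCBC ⇒ CB·C·AD·CB·C·AD·C·AD·AD·C·AD·CB·C·AD·C·AD·CB·C·AD·CB·C·AD·C·AD·CB·C·AD·C·AD
    A ↦ CB
    B ↦ C
    C ↦ AD
    D ↦ C

A->CB, B->C, C->AD, D->C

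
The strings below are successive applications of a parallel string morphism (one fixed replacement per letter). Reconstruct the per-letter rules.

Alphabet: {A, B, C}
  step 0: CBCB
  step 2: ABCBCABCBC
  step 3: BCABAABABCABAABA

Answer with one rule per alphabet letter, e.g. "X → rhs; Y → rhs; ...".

A->BC, B->A, C->BA

  step 2 ⇒ step 3: ABCBCABCBC ⇒ BC·A·BA·A·BA·BC·A·BA·A·BA
    A ↦ BC
    B ↦ A
    C ↦ BA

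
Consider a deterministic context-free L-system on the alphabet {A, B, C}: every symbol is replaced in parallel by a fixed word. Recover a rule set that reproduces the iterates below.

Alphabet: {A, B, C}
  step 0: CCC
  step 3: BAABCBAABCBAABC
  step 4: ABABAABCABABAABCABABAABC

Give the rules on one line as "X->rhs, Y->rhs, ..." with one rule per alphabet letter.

A->BA, B->A, C->BC

  step 3 ⇒ step 4: BAABCBAABCBAABC ⇒ A·BA·BA·A·BC·A·BA·BA·A·BC·A·BA·BA·A·BC
    A ↦ BA
    B ↦ A
    C ↦ BC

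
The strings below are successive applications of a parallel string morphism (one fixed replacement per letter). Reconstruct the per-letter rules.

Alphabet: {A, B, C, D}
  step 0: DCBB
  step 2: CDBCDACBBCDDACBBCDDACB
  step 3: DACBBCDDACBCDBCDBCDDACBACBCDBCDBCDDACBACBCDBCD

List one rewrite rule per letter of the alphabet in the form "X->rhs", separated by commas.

  step 2 ⇒ step 3: CDBCDACBBCDDACBBCDDACB ⇒ D·ACB·BCD·D·ACB·C·D·BCD·BCD·D·ACB·ACB·C·D·BCD·BCD·D·ACB·ACB·C·D·BCD
    A ↦ C
    B ↦ BCD
    C ↦ D
    D ↦ ACB

A->C, B->BCD, C->D, D->ACB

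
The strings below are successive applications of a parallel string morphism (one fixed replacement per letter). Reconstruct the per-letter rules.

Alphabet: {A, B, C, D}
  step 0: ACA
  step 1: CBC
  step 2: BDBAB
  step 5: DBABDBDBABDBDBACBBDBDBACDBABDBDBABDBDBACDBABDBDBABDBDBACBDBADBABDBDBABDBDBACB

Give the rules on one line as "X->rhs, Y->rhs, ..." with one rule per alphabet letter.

  step 1 ⇒ step 2: CBC ⇒ B·DBA·B
    B ↦ DBA
    C ↦ B
  step 0 ⇒ step 1: ACA ⇒ C·B·C
    A ↦ C
    D ↦ BDB  (constrained at step 2)

A->C, B->DBA, C->B, D->BDB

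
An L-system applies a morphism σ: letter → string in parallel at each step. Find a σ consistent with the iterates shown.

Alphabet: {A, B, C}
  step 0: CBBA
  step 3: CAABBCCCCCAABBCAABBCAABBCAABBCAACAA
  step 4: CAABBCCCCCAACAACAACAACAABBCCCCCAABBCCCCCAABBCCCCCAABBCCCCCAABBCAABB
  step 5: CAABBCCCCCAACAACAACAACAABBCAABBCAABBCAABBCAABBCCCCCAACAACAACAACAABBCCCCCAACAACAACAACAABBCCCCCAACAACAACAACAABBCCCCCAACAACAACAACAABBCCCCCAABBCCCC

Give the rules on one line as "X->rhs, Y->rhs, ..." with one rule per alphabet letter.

A->B, B->CC, C->CAA

  step 4 ⇒ step 5: CAABBCCCCCAACAACAACAACAABBCCCCCAABBCCCCCAABBCCCCCAABBCCCCCAABBCAABB ⇒ CAA·B·B·CC·CC·CAA·CAA·CAA·CAA·CAA·B·B·CAA·B·B·CAA·B·B·CAA·B·B·CAA·B·B·CC·CC·CAA·CAA·CAA·CAA·CAA·B·B·CC·CC·CAA·CAA·CAA·CAA·CAA·B·B·CC·CC·CAA·CAA·CAA·CAA·CAA·B·B·CC·CC·CAA·CAA·CAA·CAA·CAA·B·B·CC·CC·CAA·B·B·CC·CC
    A ↦ B
    B ↦ CC
    C ↦ CAA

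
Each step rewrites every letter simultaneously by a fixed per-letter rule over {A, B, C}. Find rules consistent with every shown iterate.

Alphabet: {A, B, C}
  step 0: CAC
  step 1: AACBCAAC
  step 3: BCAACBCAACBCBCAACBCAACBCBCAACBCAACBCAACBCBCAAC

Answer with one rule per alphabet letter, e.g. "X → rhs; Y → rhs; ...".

  step 0 ⇒ step 1: CAC ⇒ AAC·BC·AAC
    A ↦ BC
    C ↦ AAC
    B ↦ BC  (constrained at step 1)

A->BC, B->BC, C->AAC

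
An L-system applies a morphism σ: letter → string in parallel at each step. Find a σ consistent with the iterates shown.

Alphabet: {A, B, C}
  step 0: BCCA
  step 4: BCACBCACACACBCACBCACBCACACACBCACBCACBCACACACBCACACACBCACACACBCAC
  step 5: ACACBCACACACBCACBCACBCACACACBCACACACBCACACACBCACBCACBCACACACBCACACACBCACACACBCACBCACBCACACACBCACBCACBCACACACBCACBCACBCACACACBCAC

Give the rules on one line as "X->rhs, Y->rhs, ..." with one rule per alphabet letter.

A->BC, B->AC, C->AC

  step 4 ⇒ step 5: BCACBCACACACBCACBCACBCACACACBCACBCACBCACACACBCACACACBCACACACBCAC ⇒ AC·AC·BC·AC·AC·AC·BC·AC·BC·AC·BC·AC·AC·AC·BC·AC·AC·AC·BC·AC·AC·AC·BC·AC·BC·AC·BC·AC·AC·AC·BC·AC·AC·AC·BC·AC·AC·AC·BC·AC·BC·AC·BC·AC·AC·AC·BC·AC·BC·AC·BC·AC·AC·AC·BC·AC·BC·AC·BC·AC·AC·AC·BC·AC
    A ↦ BC
    B ↦ AC
    C ↦ AC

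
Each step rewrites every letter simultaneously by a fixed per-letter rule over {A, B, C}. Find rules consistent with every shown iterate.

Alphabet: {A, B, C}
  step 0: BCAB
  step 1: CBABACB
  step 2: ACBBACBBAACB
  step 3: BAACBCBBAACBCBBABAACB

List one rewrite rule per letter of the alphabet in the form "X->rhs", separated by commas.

  step 2 ⇒ step 3: ACBBACBBAACB ⇒ BA·A·CB·CB·BA·A·CB·CB·BA·BA·A·CB
    A ↦ BA
    B ↦ CB
    C ↦ A

A->BA, B->CB, C->A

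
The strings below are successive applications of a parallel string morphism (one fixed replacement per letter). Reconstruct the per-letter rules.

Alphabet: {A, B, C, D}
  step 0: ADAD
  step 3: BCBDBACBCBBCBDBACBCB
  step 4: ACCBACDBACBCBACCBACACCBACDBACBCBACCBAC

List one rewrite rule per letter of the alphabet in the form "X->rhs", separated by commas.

  step 3 ⇒ step 4: BCBDBACBCBBCBDBACBCB ⇒ AC·CB·AC·DB·AC·B·CB·AC·CB·AC·AC·CB·AC·DB·AC·B·CB·AC·CB·AC
    A ↦ B
    B ↦ AC
    C ↦ CB
    D ↦ DB

A->B, B->AC, C->CB, D->DB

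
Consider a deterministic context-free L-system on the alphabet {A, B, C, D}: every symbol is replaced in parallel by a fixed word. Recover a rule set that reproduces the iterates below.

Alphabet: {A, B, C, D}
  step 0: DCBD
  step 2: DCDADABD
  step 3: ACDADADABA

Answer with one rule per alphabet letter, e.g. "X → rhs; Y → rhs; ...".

  step 2 ⇒ step 3: DCDADABD ⇒ A·CD·A·D·A·D·AB·A
    A ↦ D
    B ↦ AB
    C ↦ CD
    D ↦ A

A->D, B->AB, C->CD, D->A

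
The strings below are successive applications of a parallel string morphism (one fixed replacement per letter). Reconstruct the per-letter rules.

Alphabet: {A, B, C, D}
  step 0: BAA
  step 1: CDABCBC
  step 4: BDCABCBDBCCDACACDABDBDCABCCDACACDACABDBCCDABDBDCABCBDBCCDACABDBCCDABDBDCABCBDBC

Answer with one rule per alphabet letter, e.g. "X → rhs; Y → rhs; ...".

A->BC, B->CDA, C->BD, D->CA

  step 0 ⇒ step 1: BAA ⇒ CDA·BC·BC
    A ↦ BC
    B ↦ CDA
    C ↦ BD  (constrained at step 1)
    D ↦ CA  (constrained at step 1)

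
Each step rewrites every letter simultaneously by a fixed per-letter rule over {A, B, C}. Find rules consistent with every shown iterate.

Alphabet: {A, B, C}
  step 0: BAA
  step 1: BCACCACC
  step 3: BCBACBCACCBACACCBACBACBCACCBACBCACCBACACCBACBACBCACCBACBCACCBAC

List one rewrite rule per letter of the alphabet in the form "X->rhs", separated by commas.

  step 0 ⇒ step 1: BAA ⇒ BC·ACC·ACC
    A ↦ ACC
    B ↦ BC
    C ↦ BAC  (constrained at step 1)

A->ACC, B->BC, C->BAC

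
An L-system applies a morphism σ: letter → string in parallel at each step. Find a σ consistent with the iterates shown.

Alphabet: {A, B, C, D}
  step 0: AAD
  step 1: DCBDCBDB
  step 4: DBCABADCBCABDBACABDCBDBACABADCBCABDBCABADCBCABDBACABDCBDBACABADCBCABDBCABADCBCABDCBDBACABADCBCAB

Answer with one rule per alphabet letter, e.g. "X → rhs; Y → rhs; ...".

A->DCB, B->CAB, C->A, D->DB

  step 0 ⇒ step 1: AAD ⇒ DCB·DCB·DB
    A ↦ DCB
    D ↦ DB
    B ↦ CAB  (constrained at step 1)
    C ↦ A  (constrained at step 1)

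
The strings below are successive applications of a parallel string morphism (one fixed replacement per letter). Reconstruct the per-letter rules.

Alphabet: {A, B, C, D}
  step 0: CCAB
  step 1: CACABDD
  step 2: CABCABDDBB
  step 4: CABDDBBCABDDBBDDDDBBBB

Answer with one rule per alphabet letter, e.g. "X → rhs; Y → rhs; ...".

  step 1 ⇒ step 2: CACABDD ⇒ CA·B·CA·B·DD·B·B
    A ↦ B
    B ↦ DD
    C ↦ CA
    D ↦ B

A->B, B->DD, C->CA, D->B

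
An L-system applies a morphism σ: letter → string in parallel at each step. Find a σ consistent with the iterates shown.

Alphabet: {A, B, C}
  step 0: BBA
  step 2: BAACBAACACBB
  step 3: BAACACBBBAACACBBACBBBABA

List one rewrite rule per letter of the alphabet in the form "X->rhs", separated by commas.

A->AC, B->BA, C->BB

  step 2 ⇒ step 3: BAACBAACACBB ⇒ BA·AC·AC·BB·BA·AC·AC·BB·AC·BB·BA·BA
    A ↦ AC
    B ↦ BA
    C ↦ BB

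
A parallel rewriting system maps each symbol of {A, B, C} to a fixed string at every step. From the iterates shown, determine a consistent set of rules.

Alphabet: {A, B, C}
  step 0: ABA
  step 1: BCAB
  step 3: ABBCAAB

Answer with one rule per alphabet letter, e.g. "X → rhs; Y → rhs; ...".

A->B, B->CA, C->A

  step 0 ⇒ step 1: ABA ⇒ B·CA·B
    A ↦ B
    B ↦ CA
    C ↦ A  (constrained at step 1)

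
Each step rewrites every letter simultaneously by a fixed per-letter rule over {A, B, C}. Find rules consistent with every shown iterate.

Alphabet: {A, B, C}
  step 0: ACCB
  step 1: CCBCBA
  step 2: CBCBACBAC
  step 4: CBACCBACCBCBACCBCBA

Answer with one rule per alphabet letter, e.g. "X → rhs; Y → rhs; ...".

  step 1 ⇒ step 2: CCBCBA ⇒ CB·CB·A·CB·A·C
    A ↦ C
    B ↦ A
    C ↦ CB

A->C, B->A, C->CB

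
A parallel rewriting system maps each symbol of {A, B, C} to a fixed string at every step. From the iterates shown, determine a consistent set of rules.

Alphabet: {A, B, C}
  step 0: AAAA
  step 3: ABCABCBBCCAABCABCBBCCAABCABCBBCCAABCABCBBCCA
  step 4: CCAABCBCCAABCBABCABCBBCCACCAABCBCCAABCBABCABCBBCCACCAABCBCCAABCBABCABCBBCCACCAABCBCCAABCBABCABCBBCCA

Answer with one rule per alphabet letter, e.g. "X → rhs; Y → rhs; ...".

A->CCA, B->ABC, C->B

  step 3 ⇒ step 4: ABCABCBBCCAABCABCBBCCAABCABCBBCCAABCABCBBCCA ⇒ CCA·ABC·B·CCA·ABC·B·ABC·ABC·B·B·CCA·CCA·ABC·B·CCA·ABC·B·ABC·ABC·B·B·CCA·CCA·ABC·B·CCA·ABC·B·ABC·ABC·B·B·CCA·CCA·ABC·B·CCA·ABC·B·ABC·ABC·B·B·CCA
    A ↦ CCA
    B ↦ ABC
    C ↦ B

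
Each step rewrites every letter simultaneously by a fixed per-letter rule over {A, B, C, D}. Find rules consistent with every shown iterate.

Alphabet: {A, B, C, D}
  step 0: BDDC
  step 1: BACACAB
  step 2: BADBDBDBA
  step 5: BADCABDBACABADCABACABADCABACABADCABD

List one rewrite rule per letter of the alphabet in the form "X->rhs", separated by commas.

A->D, B->BA, C->B, D->CA

  step 1 ⇒ step 2: BACACAB ⇒ BA·D·B·D·B·D·BA
    A ↦ D
    B ↦ BA
    C ↦ B
  step 0 ⇒ step 1: BDDC ⇒ BA·CA·CA·B
    D ↦ CA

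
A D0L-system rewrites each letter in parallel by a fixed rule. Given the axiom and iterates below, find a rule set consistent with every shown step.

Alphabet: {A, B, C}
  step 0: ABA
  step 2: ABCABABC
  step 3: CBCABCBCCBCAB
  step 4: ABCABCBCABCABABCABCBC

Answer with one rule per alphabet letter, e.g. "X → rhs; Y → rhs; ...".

A->CB, B->C, C->AB

  step 3 ⇒ step 4: CBCABCBCCBCAB ⇒ AB·C·AB·CB·C·AB·C·AB·AB·C·AB·CB·C
    A ↦ CB
    B ↦ C
    C ↦ AB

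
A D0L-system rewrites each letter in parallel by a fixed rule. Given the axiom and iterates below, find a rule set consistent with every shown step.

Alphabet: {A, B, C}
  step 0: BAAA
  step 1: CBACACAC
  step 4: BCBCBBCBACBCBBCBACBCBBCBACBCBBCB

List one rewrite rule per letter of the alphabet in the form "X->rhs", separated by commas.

A->AC, B->CB, C->B

  step 0 ⇒ step 1: BAAA ⇒ CB·AC·AC·AC
    A ↦ AC
    B ↦ CB
    C ↦ B  (constrained at step 1)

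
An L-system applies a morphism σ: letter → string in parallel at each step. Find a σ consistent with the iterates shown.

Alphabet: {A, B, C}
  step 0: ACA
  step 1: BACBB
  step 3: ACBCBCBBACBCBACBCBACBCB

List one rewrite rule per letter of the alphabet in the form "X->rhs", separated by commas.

A->B, B->CB, C->ACB

  step 0 ⇒ step 1: ACA ⇒ B·ACB·B
    A ↦ B
    C ↦ ACB
    B ↦ CB  (constrained at step 1)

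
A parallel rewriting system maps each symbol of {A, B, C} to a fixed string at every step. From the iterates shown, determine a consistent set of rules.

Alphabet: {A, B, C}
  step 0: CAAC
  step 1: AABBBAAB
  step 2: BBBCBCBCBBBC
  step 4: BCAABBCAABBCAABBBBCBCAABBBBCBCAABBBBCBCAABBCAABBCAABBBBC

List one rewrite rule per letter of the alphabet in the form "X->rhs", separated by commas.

  step 1 ⇒ step 2: AABBBAAB ⇒ B·B·BC·BC·BC·B·B·BC
    A ↦ B
    B ↦ BC
  step 0 ⇒ step 1: CAAC ⇒ AAB·B·B·AAB
    C ↦ AAB

A->B, B->BC, C->AAB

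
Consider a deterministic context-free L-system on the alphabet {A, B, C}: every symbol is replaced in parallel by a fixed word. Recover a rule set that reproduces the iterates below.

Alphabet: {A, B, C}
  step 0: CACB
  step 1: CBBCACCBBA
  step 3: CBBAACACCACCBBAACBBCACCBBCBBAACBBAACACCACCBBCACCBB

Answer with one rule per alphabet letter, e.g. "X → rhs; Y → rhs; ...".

  step 0 ⇒ step 1: CACB ⇒ CBB·CAC·CBB·A
    A ↦ CAC
    B ↦ A
    C ↦ CBB

A->CAC, B->A, C->CBB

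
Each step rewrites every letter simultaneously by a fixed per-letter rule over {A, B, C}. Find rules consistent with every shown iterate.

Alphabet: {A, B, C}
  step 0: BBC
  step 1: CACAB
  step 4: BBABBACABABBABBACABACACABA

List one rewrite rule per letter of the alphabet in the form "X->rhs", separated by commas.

  step 0 ⇒ step 1: BBC ⇒ CA·CA·B
    B ↦ CA
    C ↦ B
    A ↦ BA  (constrained at step 1)

A->BA, B->CA, C->B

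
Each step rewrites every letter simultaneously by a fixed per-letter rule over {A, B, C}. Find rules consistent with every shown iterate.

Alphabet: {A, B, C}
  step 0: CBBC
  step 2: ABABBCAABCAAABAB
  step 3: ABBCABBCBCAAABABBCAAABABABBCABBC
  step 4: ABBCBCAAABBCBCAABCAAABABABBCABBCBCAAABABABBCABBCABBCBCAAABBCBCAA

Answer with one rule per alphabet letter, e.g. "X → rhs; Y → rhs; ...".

  step 3 ⇒ step 4: ABBCABBCBCAAABABBCAAABABABBCABBC ⇒ AB·BC·BC·AA·AB·BC·BC·AA·BC·AA·AB·AB·AB·BC·AB·BC·BC·AA·AB·AB·AB·BC·AB·BC·AB·BC·BC·AA·AB·BC·BC·AA
    A ↦ AB
    B ↦ BC
    C ↦ AA

A->AB, B->BC, C->AA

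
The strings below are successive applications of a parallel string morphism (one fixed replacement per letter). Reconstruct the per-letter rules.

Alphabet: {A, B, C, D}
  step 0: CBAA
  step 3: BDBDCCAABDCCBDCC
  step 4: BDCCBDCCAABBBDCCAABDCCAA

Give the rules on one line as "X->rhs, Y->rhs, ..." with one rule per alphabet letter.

  step 3 ⇒ step 4: BDBDCCAABDCCBDCC ⇒ BD·CC·BD·CC·A·A·B·B·BD·CC·A·A·BD·CC·A·A
    A ↦ B
    B ↦ BD
    C ↦ A
    D ↦ CC

A->B, B->BD, C->A, D->CC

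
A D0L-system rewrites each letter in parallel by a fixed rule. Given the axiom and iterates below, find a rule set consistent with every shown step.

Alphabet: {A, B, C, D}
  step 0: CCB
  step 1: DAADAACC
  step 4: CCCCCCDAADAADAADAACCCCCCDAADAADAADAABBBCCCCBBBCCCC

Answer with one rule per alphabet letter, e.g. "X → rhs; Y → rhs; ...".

  step 0 ⇒ step 1: CCB ⇒ DAA·DAA·CC
    B ↦ CC
    C ↦ DAA
    A ↦ B  (constrained at step 1)
    D ↦ AAA  (constrained at step 1)

A->B, B->CC, C->DAA, D->AAA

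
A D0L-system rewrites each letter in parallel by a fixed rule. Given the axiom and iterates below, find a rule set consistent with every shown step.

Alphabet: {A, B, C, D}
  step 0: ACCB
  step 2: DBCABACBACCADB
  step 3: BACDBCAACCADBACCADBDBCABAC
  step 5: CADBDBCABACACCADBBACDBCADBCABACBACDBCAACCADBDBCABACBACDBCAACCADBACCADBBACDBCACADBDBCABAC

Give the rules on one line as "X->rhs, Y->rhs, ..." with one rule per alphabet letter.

  step 2 ⇒ step 3: DBCABACBACCADB ⇒ B·AC·DB·CA·AC·CA·DB·AC·CA·DB·DB·CA·B·AC
    A ↦ CA
    B ↦ AC
    C ↦ DB
    D ↦ B

A->CA, B->AC, C->DB, D->B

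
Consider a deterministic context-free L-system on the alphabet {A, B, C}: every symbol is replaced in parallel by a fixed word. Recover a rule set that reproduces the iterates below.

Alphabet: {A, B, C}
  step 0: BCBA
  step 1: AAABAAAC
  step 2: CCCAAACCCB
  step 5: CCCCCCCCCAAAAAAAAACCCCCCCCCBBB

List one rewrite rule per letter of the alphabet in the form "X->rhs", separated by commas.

A->C, B->AAA, C->B

  step 1 ⇒ step 2: AAABAAAC ⇒ C·C·C·AAA·C·C·C·B
    A ↦ C
    B ↦ AAA
    C ↦ B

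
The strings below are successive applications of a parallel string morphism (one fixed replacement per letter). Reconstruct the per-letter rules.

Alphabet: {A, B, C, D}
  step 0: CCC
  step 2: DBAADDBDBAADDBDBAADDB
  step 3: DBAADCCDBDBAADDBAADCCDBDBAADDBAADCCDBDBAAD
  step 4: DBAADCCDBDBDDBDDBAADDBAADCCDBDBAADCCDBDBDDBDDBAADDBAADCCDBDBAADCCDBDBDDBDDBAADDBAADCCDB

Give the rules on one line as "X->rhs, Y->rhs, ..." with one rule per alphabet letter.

A->C, B->AAD, C->DBD, D->DB

  step 3 ⇒ step 4: DBAADCCDBDBAADDBAADCCDBDBAADDBAADCCDBDBAAD ⇒ DB·AAD·C·C·DB·DBD·DBD·DB·AAD·DB·AAD·C·C·DB·DB·AAD·C·C·DB·DBD·DBD·DB·AAD·DB·AAD·C·C·DB·DB·AAD·C·C·DB·DBD·DBD·DB·AAD·DB·AAD·C·C·DB
    A ↦ C
    B ↦ AAD
    C ↦ DBD
    D ↦ DB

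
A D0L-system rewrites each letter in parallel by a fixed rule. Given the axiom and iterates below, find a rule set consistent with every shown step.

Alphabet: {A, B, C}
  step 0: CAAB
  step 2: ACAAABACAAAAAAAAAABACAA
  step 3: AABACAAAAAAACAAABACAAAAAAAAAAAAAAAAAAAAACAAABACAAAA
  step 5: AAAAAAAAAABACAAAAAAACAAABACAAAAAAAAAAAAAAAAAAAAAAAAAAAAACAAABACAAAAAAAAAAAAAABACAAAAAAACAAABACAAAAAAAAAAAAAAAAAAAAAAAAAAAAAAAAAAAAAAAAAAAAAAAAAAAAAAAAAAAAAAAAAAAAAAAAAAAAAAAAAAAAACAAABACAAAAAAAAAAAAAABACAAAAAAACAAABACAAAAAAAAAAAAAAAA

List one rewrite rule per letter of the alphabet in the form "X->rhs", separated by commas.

  step 2 ⇒ step 3: ACAAABACAAAAAAAAAABACAA ⇒ AA·BAC·AA·AA·AA·ACA·AA·BAC·AA·AA·AA·AA·AA·AA·AA·AA·AA·AA·ACA·AA·BAC·AA·AA
    A ↦ AA
    B ↦ ACA
    C ↦ BAC

A->AA, B->ACA, C->BAC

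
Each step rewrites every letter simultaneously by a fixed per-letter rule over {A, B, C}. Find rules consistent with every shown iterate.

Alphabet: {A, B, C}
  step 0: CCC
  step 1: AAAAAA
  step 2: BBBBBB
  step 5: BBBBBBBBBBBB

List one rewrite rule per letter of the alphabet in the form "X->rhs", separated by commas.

  step 1 ⇒ step 2: AAAAAA ⇒ B·B·B·B·B·B
    A ↦ B
    B ↦ C  (constrained at step 2)
  step 0 ⇒ step 1: CCC ⇒ AA·AA·AA
    C ↦ AA

A->B, B->C, C->AA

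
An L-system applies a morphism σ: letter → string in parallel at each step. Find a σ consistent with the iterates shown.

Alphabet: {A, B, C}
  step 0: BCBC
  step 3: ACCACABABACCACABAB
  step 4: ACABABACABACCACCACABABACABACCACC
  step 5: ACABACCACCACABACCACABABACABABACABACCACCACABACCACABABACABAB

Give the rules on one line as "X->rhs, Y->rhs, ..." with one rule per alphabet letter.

A->AC, B->C, C->AB

  step 4 ⇒ step 5: ACABABACABACCACCACABABACABACCACC ⇒ AC·AB·AC·C·AC·C·AC·AB·AC·C·AC·AB·AB·AC·AB·AB·AC·AB·AC·C·AC·C·AC·AB·AC·C·AC·AB·AB·AC·AB·AB
    A ↦ AC
    B ↦ C
    C ↦ AB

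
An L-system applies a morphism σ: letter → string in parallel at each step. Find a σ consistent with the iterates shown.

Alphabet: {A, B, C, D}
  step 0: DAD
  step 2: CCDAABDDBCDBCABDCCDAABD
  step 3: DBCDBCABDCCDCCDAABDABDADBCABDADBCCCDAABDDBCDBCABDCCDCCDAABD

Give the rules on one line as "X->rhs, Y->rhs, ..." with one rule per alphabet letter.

A->CCD, B->A, C->DBC, D->ABD

  step 2 ⇒ step 3: CCDAABDDBCDBCABDCCDAABD ⇒ DBC·DBC·ABD·CCD·CCD·A·ABD·ABD·A·DBC·ABD·A·DBC·CCD·A·ABD·DBC·DBC·ABD·CCD·CCD·A·ABD
    A ↦ CCD
    B ↦ A
    C ↦ DBC
    D ↦ ABD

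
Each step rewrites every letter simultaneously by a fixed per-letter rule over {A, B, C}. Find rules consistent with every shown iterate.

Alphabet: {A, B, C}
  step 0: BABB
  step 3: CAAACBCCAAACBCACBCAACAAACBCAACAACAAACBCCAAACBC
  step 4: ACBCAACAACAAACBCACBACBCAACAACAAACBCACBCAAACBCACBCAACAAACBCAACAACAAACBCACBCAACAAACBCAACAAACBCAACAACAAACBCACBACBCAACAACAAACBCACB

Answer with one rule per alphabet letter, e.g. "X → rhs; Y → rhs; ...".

A->CAA, B->C, C->ACB

  step 3 ⇒ step 4: CAAACBCCAAACBCACBCAACAAACBCAACAACAAACBCCAAACBC ⇒ ACB·CAA·CAA·CAA·ACB·C·ACB·ACB·CAA·CAA·CAA·ACB·C·ACB·CAA·ACB·C·ACB·CAA·CAA·ACB·CAA·CAA·CAA·ACB·C·ACB·CAA·CAA·ACB·CAA·CAA·ACB·CAA·CAA·CAA·ACB·C·ACB·ACB·CAA·CAA·CAA·ACB·C·ACB
    A ↦ CAA
    B ↦ C
    C ↦ ACB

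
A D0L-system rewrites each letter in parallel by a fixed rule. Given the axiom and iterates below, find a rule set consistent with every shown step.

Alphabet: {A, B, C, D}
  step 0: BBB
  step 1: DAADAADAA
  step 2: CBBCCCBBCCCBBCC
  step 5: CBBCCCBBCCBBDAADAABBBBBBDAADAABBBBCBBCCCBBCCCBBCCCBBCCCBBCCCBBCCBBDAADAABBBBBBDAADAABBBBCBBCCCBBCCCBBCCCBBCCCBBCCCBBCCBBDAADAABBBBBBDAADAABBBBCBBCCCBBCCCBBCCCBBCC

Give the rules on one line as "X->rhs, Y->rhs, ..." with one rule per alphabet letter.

A->C, B->DAA, C->BB, D->CBB

  step 1 ⇒ step 2: DAADAADAA ⇒ CBB·C·C·CBB·C·C·CBB·C·C
    A ↦ C
    D ↦ CBB
  step 0 ⇒ step 1: BBB ⇒ DAA·DAA·DAA
    B ↦ DAA
    C ↦ BB  (constrained at step 2)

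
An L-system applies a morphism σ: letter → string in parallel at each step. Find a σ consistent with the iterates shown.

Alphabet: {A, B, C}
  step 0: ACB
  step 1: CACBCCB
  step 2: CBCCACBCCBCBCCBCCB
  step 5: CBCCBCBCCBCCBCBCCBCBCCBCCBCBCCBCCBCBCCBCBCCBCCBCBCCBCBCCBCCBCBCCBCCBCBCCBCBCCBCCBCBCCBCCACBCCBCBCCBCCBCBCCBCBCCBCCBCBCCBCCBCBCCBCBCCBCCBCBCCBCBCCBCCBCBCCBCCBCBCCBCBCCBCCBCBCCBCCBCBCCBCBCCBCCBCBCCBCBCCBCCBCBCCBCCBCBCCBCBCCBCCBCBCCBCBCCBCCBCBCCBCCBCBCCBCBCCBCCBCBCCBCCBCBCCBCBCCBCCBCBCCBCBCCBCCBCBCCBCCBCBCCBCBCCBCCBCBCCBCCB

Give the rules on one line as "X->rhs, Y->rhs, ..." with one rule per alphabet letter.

A->CA, B->CB, C->CBC

  step 1 ⇒ step 2: CACBCCB ⇒ CBC·CA·CBC·CB·CBC·CBC·CB
    A ↦ CA
    B ↦ CB
    C ↦ CBC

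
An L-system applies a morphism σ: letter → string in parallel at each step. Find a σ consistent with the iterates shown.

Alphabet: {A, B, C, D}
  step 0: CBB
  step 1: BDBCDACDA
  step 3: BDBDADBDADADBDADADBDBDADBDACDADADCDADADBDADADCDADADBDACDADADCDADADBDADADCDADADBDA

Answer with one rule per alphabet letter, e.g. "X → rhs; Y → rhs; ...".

  step 0 ⇒ step 1: CBB ⇒ BDB·CDA·CDA
    B ↦ CDA
    C ↦ BDB
    A ↦ BDA  (constrained at step 1)
    D ↦ DAD  (constrained at step 1)

A->BDA, B->CDA, C->BDB, D->DAD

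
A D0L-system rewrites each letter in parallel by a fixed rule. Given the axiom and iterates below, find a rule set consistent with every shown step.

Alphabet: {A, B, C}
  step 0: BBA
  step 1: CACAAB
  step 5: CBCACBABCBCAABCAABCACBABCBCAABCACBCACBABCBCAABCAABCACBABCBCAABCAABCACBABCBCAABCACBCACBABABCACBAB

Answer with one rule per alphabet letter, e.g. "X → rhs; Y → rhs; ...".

  step 0 ⇒ step 1: BBA ⇒ CA·CA·AB
    A ↦ AB
    B ↦ CA
    C ↦ CB  (constrained at step 1)

A->AB, B->CA, C->CB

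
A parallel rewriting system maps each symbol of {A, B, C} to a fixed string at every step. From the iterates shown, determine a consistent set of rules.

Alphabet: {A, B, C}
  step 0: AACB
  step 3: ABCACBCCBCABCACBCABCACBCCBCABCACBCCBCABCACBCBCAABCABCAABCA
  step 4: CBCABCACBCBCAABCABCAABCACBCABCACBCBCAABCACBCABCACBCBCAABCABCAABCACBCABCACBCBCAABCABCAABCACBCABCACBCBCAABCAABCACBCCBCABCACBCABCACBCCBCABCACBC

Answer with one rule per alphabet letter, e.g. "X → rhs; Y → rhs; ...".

A->CBC, B->A, C->BCA

  step 3 ⇒ step 4: ABCACBCCBCABCACBCABCACBCCBCABCACBCCBCABCACBCBCAABCABCAABCA ⇒ CBC·A·BCA·CBC·BCA·A·BCA·BCA·A·BCA·CBC·A·BCA·CBC·BCA·A·BCA·CBC·A·BCA·CBC·BCA·A·BCA·BCA·A·BCA·CBC·A·BCA·CBC·BCA·A·BCA·BCA·A·BCA·CBC·A·BCA·CBC·BCA·A·BCA·A·BCA·CBC·CBC·A·BCA·CBC·A·BCA·CBC·CBC·A·BCA·CBC
    A ↦ CBC
    B ↦ A
    C ↦ BCA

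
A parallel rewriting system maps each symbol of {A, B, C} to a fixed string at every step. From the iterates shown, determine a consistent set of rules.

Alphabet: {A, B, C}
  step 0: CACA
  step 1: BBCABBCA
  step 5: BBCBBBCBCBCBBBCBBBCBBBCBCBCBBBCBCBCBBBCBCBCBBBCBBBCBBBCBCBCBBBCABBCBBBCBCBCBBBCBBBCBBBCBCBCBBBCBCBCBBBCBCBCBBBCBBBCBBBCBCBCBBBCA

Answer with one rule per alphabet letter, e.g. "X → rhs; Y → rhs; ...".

  step 0 ⇒ step 1: CACA ⇒ BB·CA·BB·CA
    A ↦ CA
    C ↦ BB
    B ↦ CB  (constrained at step 1)

A->CA, B->CB, C->BB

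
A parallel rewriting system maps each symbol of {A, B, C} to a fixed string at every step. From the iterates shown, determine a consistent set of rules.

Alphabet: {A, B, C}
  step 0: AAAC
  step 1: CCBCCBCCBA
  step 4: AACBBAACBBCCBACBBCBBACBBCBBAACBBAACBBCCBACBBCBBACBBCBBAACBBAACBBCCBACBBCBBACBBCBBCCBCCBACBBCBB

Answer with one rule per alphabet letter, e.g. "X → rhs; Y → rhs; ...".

A->CCB, B->CBB, C->A

  step 0 ⇒ step 1: AAAC ⇒ CCB·CCB·CCB·A
    A ↦ CCB
    C ↦ A
    B ↦ CBB  (constrained at step 1)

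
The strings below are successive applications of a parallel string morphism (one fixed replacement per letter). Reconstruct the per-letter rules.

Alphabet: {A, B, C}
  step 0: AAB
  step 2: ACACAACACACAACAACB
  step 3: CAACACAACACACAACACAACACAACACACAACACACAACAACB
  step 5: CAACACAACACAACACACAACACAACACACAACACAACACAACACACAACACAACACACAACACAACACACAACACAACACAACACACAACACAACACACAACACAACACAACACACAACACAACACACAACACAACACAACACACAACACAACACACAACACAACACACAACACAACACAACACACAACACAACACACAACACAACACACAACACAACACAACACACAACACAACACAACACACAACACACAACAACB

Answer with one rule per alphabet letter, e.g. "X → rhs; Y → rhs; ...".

  step 2 ⇒ step 3: ACACAACACACAACAACB ⇒ CA·ACA·CA·ACA·CA·CA·ACA·CA·ACA·CA·ACA·CA·CA·ACA·CA·CA·ACA·ACB
    A ↦ CA
    B ↦ ACB
    C ↦ ACA

A->CA, B->ACB, C->ACA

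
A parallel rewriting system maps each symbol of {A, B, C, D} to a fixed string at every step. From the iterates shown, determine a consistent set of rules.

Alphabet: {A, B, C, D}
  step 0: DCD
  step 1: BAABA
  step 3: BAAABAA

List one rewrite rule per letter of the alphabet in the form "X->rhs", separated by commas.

A->C, B->D, C->A, D->BA

  step 0 ⇒ step 1: DCD ⇒ BA·A·BA
    C ↦ A
    D ↦ BA
    A ↦ C  (constrained at step 1)
    B ↦ D  (constrained at step 1)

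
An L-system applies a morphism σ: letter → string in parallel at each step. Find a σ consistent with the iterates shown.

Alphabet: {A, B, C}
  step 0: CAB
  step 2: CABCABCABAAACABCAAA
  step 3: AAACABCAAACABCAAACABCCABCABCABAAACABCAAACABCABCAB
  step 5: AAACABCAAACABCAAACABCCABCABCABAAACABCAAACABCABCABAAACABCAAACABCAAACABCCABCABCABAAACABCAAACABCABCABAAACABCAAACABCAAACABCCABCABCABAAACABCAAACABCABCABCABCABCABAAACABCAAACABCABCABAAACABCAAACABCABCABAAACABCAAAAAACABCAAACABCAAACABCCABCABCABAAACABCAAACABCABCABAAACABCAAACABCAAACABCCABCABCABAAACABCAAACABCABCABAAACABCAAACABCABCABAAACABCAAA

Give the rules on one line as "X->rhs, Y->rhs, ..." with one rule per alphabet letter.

A->CAB, B->C, C->AAA

  step 2 ⇒ step 3: CABCABCABAAACABCAAA ⇒ AAA·CAB·C·AAA·CAB·C·AAA·CAB·C·CAB·CAB·CAB·AAA·CAB·C·AAA·CAB·CAB·CAB
    A ↦ CAB
    B ↦ C
    C ↦ AAA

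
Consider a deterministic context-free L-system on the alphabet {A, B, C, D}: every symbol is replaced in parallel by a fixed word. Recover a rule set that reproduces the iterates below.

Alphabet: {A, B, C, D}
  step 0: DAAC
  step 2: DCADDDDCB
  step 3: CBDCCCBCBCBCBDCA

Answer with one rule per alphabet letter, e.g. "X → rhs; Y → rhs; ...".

  step 2 ⇒ step 3: DCADDDDCB ⇒ CB·D·CC·CB·CB·CB·CB·D·CA
    A ↦ CC
    B ↦ CA
    C ↦ D
    D ↦ CB

A->CC, B->CA, C->D, D->CB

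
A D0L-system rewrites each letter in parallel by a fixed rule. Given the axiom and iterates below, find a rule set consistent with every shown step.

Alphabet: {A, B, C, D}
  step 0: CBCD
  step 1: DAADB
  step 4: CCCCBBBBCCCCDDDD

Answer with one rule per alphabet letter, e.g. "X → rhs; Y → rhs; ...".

A->CC, B->AA, C->D, D->B

  step 0 ⇒ step 1: CBCD ⇒ D·AA·D·B
    B ↦ AA
    C ↦ D
    D ↦ B
    A ↦ CC  (constrained at step 1)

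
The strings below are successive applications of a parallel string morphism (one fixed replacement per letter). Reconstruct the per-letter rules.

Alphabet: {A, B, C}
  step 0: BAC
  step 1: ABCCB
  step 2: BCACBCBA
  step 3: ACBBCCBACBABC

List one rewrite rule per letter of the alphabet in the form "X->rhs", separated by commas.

  step 2 ⇒ step 3: BCACBCBA ⇒ A·CB·BC·CB·A·CB·A·BC
    A ↦ BC
    B ↦ A
    C ↦ CB

A->BC, B->A, C->CB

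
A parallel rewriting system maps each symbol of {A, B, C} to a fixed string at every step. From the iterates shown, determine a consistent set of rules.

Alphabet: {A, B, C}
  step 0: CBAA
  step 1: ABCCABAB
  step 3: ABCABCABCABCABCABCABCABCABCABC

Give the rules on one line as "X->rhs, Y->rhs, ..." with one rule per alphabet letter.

A->AB, B->C, C->ABC

  step 0 ⇒ step 1: CBAA ⇒ ABC·C·AB·AB
    A ↦ AB
    B ↦ C
    C ↦ ABC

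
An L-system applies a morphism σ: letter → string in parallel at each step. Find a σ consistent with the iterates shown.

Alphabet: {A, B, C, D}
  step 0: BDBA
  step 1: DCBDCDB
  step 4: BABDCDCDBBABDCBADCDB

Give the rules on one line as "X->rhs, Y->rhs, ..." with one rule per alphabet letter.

  step 0 ⇒ step 1: BDBA ⇒ DC·B·DC·DB
    A ↦ DB
    B ↦ DC
    D ↦ B
    C ↦ A  (constrained at step 1)

A->DB, B->DC, C->A, D->B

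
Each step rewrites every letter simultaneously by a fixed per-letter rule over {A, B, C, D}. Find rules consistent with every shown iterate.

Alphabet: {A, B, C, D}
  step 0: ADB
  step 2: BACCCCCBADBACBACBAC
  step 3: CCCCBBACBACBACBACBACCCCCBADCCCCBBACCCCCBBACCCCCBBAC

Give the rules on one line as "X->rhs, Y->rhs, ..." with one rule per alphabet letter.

A->CB, B->CCC, C->BAC, D->AD

  step 2 ⇒ step 3: BACCCCCBADBACBACBAC ⇒ CCC·CB·BAC·BAC·BAC·BAC·BAC·CCC·CB·AD·CCC·CB·BAC·CCC·CB·BAC·CCC·CB·BAC
    A ↦ CB
    B ↦ CCC
    C ↦ BAC
    D ↦ AD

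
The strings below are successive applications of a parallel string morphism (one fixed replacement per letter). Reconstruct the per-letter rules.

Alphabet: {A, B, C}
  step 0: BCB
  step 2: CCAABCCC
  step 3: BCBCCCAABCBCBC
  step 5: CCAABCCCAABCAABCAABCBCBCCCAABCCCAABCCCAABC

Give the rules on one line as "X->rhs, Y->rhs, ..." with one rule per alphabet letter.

A->C, B->AA, C->BC

  step 2 ⇒ step 3: CCAABCCC ⇒ BC·BC·C·C·AA·BC·BC·BC
    A ↦ C
    B ↦ AA
    C ↦ BC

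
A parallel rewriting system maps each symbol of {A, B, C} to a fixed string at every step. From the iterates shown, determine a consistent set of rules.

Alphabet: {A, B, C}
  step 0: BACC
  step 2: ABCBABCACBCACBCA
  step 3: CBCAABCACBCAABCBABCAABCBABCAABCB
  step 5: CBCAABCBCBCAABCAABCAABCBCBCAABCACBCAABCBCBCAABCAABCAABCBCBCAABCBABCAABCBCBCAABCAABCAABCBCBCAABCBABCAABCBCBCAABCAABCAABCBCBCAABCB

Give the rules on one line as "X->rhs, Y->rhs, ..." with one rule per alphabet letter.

A->CB, B->CA, C->AB

  step 2 ⇒ step 3: ABCBABCACBCACBCA ⇒ CB·CA·AB·CA·CB·CA·AB·CB·AB·CA·AB·CB·AB·CA·AB·CB
    A ↦ CB
    B ↦ CA
    C ↦ AB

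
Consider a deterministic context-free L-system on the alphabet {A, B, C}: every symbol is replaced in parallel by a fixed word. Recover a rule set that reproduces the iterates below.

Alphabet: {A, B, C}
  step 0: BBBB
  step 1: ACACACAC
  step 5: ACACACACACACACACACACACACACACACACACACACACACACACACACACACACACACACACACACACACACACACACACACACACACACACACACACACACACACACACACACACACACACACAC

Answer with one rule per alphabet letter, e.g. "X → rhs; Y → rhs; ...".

A->BB, B->AC, C->BB

  step 0 ⇒ step 1: BBBB ⇒ AC·AC·AC·AC
    B ↦ AC
    A ↦ BB  (constrained at step 1)
    C ↦ BB  (constrained at step 1)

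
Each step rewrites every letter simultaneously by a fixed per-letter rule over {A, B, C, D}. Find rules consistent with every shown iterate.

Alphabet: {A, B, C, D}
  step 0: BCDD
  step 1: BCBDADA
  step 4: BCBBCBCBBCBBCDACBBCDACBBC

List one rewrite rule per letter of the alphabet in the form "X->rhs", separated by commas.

  step 0 ⇒ step 1: BCDD ⇒ BC·B·DA·DA
    B ↦ BC
    C ↦ B
    D ↦ DA
    A ↦ C  (constrained at step 1)

A->C, B->BC, C->B, D->DA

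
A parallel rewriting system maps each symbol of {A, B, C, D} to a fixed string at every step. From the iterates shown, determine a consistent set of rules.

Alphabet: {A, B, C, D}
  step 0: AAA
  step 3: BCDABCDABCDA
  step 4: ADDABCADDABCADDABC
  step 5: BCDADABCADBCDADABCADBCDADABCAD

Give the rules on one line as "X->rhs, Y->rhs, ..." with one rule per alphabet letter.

  step 4 ⇒ step 5: ADDABCADDABCADDABC ⇒ BC·DA·DA·BC·A·D·BC·DA·DA·BC·A·D·BC·DA·DA·BC·A·D
    A ↦ BC
    B ↦ A
    C ↦ D
    D ↦ DA

A->BC, B->A, C->D, D->DA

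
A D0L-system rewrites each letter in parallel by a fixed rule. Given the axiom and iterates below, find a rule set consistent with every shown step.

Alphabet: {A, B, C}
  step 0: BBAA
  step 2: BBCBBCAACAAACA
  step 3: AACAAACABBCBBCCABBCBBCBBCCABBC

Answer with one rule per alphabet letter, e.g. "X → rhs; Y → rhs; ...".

  step 2 ⇒ step 3: BBCBBCAACAAACA ⇒ A·A·CA·A·A·CA·BBC·BBC·CA·BBC·BBC·BBC·CA·BBC
    A ↦ BBC
    B ↦ A
    C ↦ CA

A->BBC, B->A, C->CA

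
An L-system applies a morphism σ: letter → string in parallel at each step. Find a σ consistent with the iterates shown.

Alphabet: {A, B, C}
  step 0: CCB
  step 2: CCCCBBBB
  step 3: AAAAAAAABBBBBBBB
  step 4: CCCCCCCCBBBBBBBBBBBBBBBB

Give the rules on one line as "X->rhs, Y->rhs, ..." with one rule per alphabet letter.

A->C, B->BB, C->AA

  step 3 ⇒ step 4: AAAAAAAABBBBBBBB ⇒ C·C·C·C·C·C·C·C·BB·BB·BB·BB·BB·BB·BB·BB
    A ↦ C
    B ↦ BB
  step 2 ⇒ step 3: CCCCBBBB ⇒ AA·AA·AA·AA·BB·BB·BB·BB
    C ↦ AA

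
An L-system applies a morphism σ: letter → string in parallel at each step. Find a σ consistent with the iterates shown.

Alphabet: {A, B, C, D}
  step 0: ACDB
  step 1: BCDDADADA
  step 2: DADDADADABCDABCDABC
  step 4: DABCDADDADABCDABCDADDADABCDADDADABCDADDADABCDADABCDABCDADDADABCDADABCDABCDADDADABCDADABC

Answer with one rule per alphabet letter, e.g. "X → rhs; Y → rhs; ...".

A->BC, B->DA, C->DDA, D->DA

  step 1 ⇒ step 2: BCDDADADA ⇒ DA·DDA·DA·DA·BC·DA·BC·DA·BC
    A ↦ BC
    B ↦ DA
    C ↦ DDA
    D ↦ DA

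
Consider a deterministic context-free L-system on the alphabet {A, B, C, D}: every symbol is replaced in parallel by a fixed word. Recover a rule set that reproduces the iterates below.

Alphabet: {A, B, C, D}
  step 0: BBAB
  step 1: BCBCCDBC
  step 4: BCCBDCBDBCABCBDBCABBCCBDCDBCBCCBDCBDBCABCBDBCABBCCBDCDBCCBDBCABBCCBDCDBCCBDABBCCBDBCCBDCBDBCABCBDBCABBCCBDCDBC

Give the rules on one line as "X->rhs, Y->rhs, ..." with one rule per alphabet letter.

A->CD, B->BC, C->CBD, D->AB

  step 0 ⇒ step 1: BBAB ⇒ BC·BC·CD·BC
    A ↦ CD
    B ↦ BC
    C ↦ CBD  (constrained at step 1)
    D ↦ AB  (constrained at step 1)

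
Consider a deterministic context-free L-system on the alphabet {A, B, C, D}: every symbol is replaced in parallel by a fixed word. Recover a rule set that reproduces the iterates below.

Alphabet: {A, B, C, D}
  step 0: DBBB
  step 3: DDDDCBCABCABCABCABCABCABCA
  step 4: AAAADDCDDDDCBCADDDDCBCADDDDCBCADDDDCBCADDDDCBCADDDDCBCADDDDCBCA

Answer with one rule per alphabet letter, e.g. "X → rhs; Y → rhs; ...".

A->BCA, B->DD, C->DDC, D->A

  step 3 ⇒ step 4: DDDDCBCABCABCABCABCABCABCA ⇒ A·A·A·A·DDC·DD·DDC·BCA·DD·DDC·BCA·DD·DDC·BCA·DD·DDC·BCA·DD·DDC·BCA·DD·DDC·BCA·DD·DDC·BCA
    A ↦ BCA
    B ↦ DD
    C ↦ DDC
    D ↦ A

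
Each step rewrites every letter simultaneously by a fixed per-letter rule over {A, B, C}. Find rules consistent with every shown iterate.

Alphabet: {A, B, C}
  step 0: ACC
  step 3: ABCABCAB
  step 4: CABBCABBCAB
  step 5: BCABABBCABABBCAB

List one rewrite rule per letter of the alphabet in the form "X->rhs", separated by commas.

A->C, B->AB, C->B

  step 4 ⇒ step 5: CABBCABBCAB ⇒ B·C·AB·AB·B·C·AB·AB·B·C·AB
    A ↦ C
    B ↦ AB
    C ↦ B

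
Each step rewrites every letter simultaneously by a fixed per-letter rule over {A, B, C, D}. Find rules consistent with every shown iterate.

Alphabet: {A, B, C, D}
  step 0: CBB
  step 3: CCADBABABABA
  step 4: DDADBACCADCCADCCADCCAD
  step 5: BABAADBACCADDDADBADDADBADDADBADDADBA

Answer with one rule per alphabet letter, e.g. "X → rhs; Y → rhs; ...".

  step 4 ⇒ step 5: DDADBACCADCCADCCADCCAD ⇒ BA·BA·AD·BA·CC·AD·D·D·AD·BA·D·D·AD·BA·D·D·AD·BA·D·D·AD·BA
    A ↦ AD
    B ↦ CC
    C ↦ D
    D ↦ BA

A->AD, B->CC, C->D, D->BA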